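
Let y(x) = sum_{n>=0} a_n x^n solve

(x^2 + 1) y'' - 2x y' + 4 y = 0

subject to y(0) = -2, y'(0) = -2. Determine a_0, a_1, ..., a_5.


Ansatz: y(x) = sum_{n>=0} a_n x^n, so y'(x) = sum_{n>=1} n a_n x^(n-1) and y''(x) = sum_{n>=2} n(n-1) a_n x^(n-2).
Substitute into P(x) y'' + Q(x) y' + R(x) y = 0 with P(x) = x^2 + 1, Q(x) = -2x, R(x) = 4, and match powers of x.
Initial conditions: a_0 = -2, a_1 = -2.
Setting the coefficient of each power of x to zero and solving order by order (substituting the coefficients already found):
  x^0: 2 a_2 + 4 a_0 = 0  ->  2 a_2 = -4 a_0 = 8  ->  a_2 = 4
  x^1: 6 a_3 + 2 a_1 = 0  ->  6 a_3 = -2 a_1 = 4  ->  a_3 = 2/3
  x^2: 12 a_4 + 2 a_2 = 0  ->  12 a_4 = -2 a_2 = -8  ->  a_4 = -2/3
  x^3: 20 a_5 + 4 a_3 = 0  ->  20 a_5 = -4 a_3 = -8/3  ->  a_5 = -2/15
Truncated series: y(x) = -2 - 2 x + 4 x^2 + (2/3) x^3 - (2/3) x^4 - (2/15) x^5 + O(x^6).

a_0 = -2; a_1 = -2; a_2 = 4; a_3 = 2/3; a_4 = -2/3; a_5 = -2/15


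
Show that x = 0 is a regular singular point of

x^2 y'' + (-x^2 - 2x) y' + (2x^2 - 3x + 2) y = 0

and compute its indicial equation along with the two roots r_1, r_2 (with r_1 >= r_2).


Divide by x^2 to reach normal form y'' + P_1(x) y' + P_2(x) y = 0 with P_1(x) = -1 - 2/x and P_2(x) = 2 - 3/x + 2/x^2.
x = 0 is a singular point because the y'-coefficient -1 - 2/x has a pole at x = 0 and the y-coefficient 2 - 3/x + 2/x^2 has a pole at x = 0.
It is a regular singular point because x P_1(x) = p(x) = -x - 2 and x^2 P_2(x) = q(x) = 2x^2 - 3x + 2 are polynomials, hence analytic at x = 0.
p(0) = -2,  q(0) = 2.
Indicial equation: r(r-1) + p(0) r + q(0) = 0, i.e. r^2 + (p(0) - 1) r + q(0) = 0, i.e. r^2 - 3 r + 2 = 0.
Discriminant: (-3)^2 - 4(2) = 1, so r = (3 ± 1)/2.
Solving: r_1 = 2, r_2 = 1.

indicial: r^2 - 3 r + 2 = 0; roots r_1 = 2, r_2 = 1


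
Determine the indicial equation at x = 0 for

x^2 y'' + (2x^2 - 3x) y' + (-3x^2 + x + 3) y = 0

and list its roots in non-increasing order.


Divide by x^2 to reach normal form y'' + P_1(x) y' + P_2(x) y = 0 with P_1(x) = 2 - 3/x and P_2(x) = -3 + 1/x + 3/x^2.
x = 0 is a singular point because the y'-coefficient 2 - 3/x has a pole at x = 0 and the y-coefficient -3 + 1/x + 3/x^2 has a pole at x = 0.
It is a regular singular point because x P_1(x) = p(x) = 2x - 3 and x^2 P_2(x) = q(x) = -3x^2 + x + 3 are polynomials, hence analytic at x = 0.
p(0) = -3,  q(0) = 3.
Indicial equation: r(r-1) + p(0) r + q(0) = 0, i.e. r^2 + (p(0) - 1) r + q(0) = 0, i.e. r^2 - 4 r + 3 = 0.
Discriminant: (-4)^2 - 4(3) = 4, so r = (4 ± 2)/2.
Solving: r_1 = 3, r_2 = 1.

indicial: r^2 - 4 r + 3 = 0; roots r_1 = 3, r_2 = 1


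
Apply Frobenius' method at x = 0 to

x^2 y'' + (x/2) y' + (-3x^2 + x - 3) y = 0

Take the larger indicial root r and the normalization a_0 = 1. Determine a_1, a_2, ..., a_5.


Write in Frobenius form y'' + (p(x)/x) y' + (q(x)/x^2) y = 0:
  p(x) = 1/2,  q(x) = -3x^2 + x - 3.
Indicial equation: r(r-1) + (1/2) r + (-3) = 0 -> roots r_1 = 2, r_2 = -3/2.
Take r = r_1 = 2. Let y(x) = x^r sum_{n>=0} a_n x^n with a_0 = 1.
Substitute y = x^r sum a_n x^n and match x^{r+n}. The recurrence is
  D(n) a_n + 1 a_{n-1} - 3 a_{n-2} = 0,  where D(n) = (r+n)(r+n-1) + (1/2)(r+n) + (-3).
  a_n = [-1 a_{n-1} + 3 a_{n-2}] / D(n).
Since the indicial polynomial factors as (r - r_1)(r - r_2), D(n) = (r_1 + n - r_1)(r_1 + n - r_2) = n(n + 7/2).
Evaluating step by step (a_0 = 1):
  n = 1: D(1) = 1(1 + 7/2) = 9/2; numerator = -1(1) = -1; a_1 = (-1)/(9/2) = -2/9
  n = 2: D(2) = 2(2 + 7/2) = 11; numerator = -1(-2/9) + 3(1) = 29/9; a_2 = (29/9)/(11) = 29/99
  n = 3: D(3) = 3(3 + 7/2) = 39/2; numerator = -1(29/99) + 3(-2/9) = -95/99; a_3 = (-95/99)/(39/2) = -190/3861
  n = 4: D(4) = 4(4 + 7/2) = 30; numerator = -1(-190/3861) + 3(29/99) = 3583/3861; a_4 = (3583/3861)/(30) = 3583/115830
  n = 5: D(5) = 5(5 + 7/2) = 85/2; numerator = -1(3583/115830) + 3(-190/3861) = -1591/8910; a_5 = (-1591/8910)/(85/2) = -1591/378675

r = 2; a_0 = 1; a_1 = -2/9; a_2 = 29/99; a_3 = -190/3861; a_4 = 3583/115830; a_5 = -1591/378675


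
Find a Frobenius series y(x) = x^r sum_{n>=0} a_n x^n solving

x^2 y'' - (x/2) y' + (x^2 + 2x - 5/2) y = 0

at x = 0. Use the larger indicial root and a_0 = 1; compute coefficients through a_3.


Write in Frobenius form y'' + (p(x)/x) y' + (q(x)/x^2) y = 0:
  p(x) = -1/2,  q(x) = x^2 + 2x - 5/2.
Indicial equation: r(r-1) + (-1/2) r + (-5/2) = 0 -> roots r_1 = 5/2, r_2 = -1.
Take r = r_1 = 5/2. Let y(x) = x^r sum_{n>=0} a_n x^n with a_0 = 1.
Substitute y = x^r sum a_n x^n and match x^{r+n}. The recurrence is
  D(n) a_n + 2 a_{n-1} + 1 a_{n-2} = 0,  where D(n) = (r+n)(r+n-1) + (-1/2)(r+n) + (-5/2).
  a_n = [-2 a_{n-1} - 1 a_{n-2}] / D(n).
Since the indicial polynomial factors as (r - r_1)(r - r_2), D(n) = (r_1 + n - r_1)(r_1 + n - r_2) = n(n + 7/2).
Evaluating step by step (a_0 = 1):
  n = 1: D(1) = 1(1 + 7/2) = 9/2; numerator = -2(1) = -2; a_1 = (-2)/(9/2) = -4/9
  n = 2: D(2) = 2(2 + 7/2) = 11; numerator = -2(-4/9) - 1(1) = -1/9; a_2 = (-1/9)/(11) = -1/99
  n = 3: D(3) = 3(3 + 7/2) = 39/2; numerator = -2(-1/99) - 1(-4/9) = 46/99; a_3 = (46/99)/(39/2) = 92/3861

r = 5/2; a_0 = 1; a_1 = -4/9; a_2 = -1/99; a_3 = 92/3861


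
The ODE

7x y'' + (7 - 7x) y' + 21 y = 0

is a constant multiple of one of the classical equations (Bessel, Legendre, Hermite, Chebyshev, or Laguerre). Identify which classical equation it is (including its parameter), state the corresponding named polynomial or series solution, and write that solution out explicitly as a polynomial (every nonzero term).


All three coefficients share the factor 7; dividing through by 7 gives  x y'' + (1 - x) y' + 3 y = 0.
This matches the Laguerre equation x y'' + (1 - x) y' + n y = 0 with n = 3; the polynomial solution is L_3(x).
With y = sum_k a_k x^k, matching x^k gives (k+1)k a_{k+1} + (k+1) a_{k+1} - k a_k + n a_k = 0, i.e. (k+1)^2 a_{k+1} = (k - n) a_k = (k - 3) a_k. The right side vanishes at k = 3, so the series terminates at degree 3.
Standard normalization L_n(0) = 1 gives a_0 = 1. Work upward with a_{k+1} = (k - 3) a_k / (k+1)^2:
  a_1 = (0 - 3)(1) / 1^2 = -3/1 = -3
  a_2 = (1 - 3)(-3) / 2^2 = 6/4 = 3/2
  a_3 = (2 - 3)(3/2) / 3^2 = (-3/2)/9 = -1/6
Hence L_3(x) = -x^3/6 + 3 x^2/2 - 3 x + 1.

L_3(x); series = -x^3/6 + 3 x^2/2 - 3 x + 1


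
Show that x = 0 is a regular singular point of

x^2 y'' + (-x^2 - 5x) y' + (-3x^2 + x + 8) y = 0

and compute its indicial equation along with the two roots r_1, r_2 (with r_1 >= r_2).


Divide by x^2 to reach normal form y'' + P_1(x) y' + P_2(x) y = 0 with P_1(x) = -1 - 5/x and P_2(x) = -3 + 1/x + 8/x^2.
x = 0 is a singular point because the y'-coefficient -1 - 5/x has a pole at x = 0 and the y-coefficient -3 + 1/x + 8/x^2 has a pole at x = 0.
It is a regular singular point because x P_1(x) = p(x) = -x - 5 and x^2 P_2(x) = q(x) = -3x^2 + x + 8 are polynomials, hence analytic at x = 0.
p(0) = -5,  q(0) = 8.
Indicial equation: r(r-1) + p(0) r + q(0) = 0, i.e. r^2 + (p(0) - 1) r + q(0) = 0, i.e. r^2 - 6 r + 8 = 0.
Discriminant: (-6)^2 - 4(8) = 4, so r = (6 ± 2)/2.
Solving: r_1 = 4, r_2 = 2.

indicial: r^2 - 6 r + 8 = 0; roots r_1 = 4, r_2 = 2


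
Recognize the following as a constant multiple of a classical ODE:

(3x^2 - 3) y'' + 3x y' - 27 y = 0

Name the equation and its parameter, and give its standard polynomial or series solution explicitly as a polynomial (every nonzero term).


All three coefficients share the factor -3; dividing through by -3 gives  (1 - x^2) y'' - x y' + 9 y = 0.
This matches the Chebyshev equation (1 - x^2) y'' - x y' + n^2 y = 0 (note the -x y' term, not -2x y') with n^2 = 9, so n = 3; the polynomial solution is T_3(x).
With y = sum_k a_k x^k, matching x^k gives (k+2)(k+1) a_{k+2} = (k^2 - n^2) a_k = (k - 3)(k + 3) a_k. The right side vanishes at k = 3, so the series with the parity of 3 terminates at degree 3.
Standard normalization: leading coefficient of T_n is 2^(n-1), so a_3 = 2^2 = 4. Work downward with a_k = (k+1)(k+2) a_{k+2} / ((k - 3)(k + 3)):
  a_1 = (2)(3)(4) / ((1 - 3)(1 + 3)) = 24/(-8) = -3
Hence T_3(x) = 4 x^3 - 3 x.

T_3(x); series = 4 x^3 - 3 x


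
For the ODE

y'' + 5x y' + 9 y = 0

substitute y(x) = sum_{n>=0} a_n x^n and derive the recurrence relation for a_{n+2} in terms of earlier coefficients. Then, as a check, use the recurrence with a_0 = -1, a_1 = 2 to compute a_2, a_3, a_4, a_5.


Substitute y = sum_n a_n x^n.
y''(x) has coefficient (n+2)(n+1) a_{n+2} at x^n;
5 x y'(x) has coefficient 5 n a_n at x^n (shift);
9 y(x) has coefficient 9 a_n at x^n.
Matching x^n: (n+2)(n+1) a_{n+2} + (5n + 9) a_n = 0.
Thus a_{n+2} = (-5n - 9) / ((n+1)(n+2)) * a_n.

Check with a_0 = -1, a_1 = 2 (apply the recurrence for n = 0, 1, 2, 3): a_0 = -1, a_1 = 2, a_2 = 9/2, a_3 = -14/3, a_4 = -57/8, a_5 = 28/5.

a_(n+2) = (-5n - 9) / ((n+1)(n+2)) * a_n; check: a_0 = -1, a_1 = 2, a_2 = 9/2, a_3 = -14/3, a_4 = -57/8, a_5 = 28/5


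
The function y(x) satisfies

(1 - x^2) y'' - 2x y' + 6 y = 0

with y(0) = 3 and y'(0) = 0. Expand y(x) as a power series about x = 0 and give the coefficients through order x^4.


Ansatz: y(x) = sum_{n>=0} a_n x^n, so y'(x) = sum_{n>=1} n a_n x^(n-1) and y''(x) = sum_{n>=2} n(n-1) a_n x^(n-2).
Substitute into P(x) y'' + Q(x) y' + R(x) y = 0 with P(x) = 1 - x^2, Q(x) = -2x, R(x) = 6, and match powers of x.
Initial conditions: a_0 = 3, a_1 = 0.
Setting the coefficient of each power of x to zero and solving order by order (substituting the coefficients already found):
  x^0: 2 a_2 + 6 a_0 = 0  ->  2 a_2 = -6 a_0 = -18  ->  a_2 = -9
  x^1: 6 a_3 + 4 a_1 = 0  ->  6 a_3 = -4 a_1 = 0  ->  a_3 = 0
  x^2: 12 a_4 = 0  ->  a_4 = 0
Truncated series: y(x) = 3 - 9 x^2 + O(x^5).

a_0 = 3; a_1 = 0; a_2 = -9; a_3 = 0; a_4 = 0


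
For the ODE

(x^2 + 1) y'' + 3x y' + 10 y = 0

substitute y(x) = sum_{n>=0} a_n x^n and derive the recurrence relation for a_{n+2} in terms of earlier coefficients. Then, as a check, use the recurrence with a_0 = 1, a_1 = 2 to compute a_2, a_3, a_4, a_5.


Substitute y = sum_n a_n x^n.
(1 + 1 x^2) y'' contributes (n+2)(n+1) a_{n+2} + n(n-1) a_n at x^n.
3 x y'(x) contributes 3 n a_n at x^n.
10 y(x) contributes 10 a_n at x^n.
Matching x^n: (n+2)(n+1) a_{n+2} + (n(n-1) + 3 n + 10) a_n = 0.
Thus a_{n+2} = (-n(n-1) - 3 n - 10) / ((n+1)(n+2)) * a_n.

Check with a_0 = 1, a_1 = 2 (apply the recurrence for n = 0, 1, 2, 3): a_0 = 1, a_1 = 2, a_2 = -5, a_3 = -13/3, a_4 = 15/2, a_5 = 65/12.

a_(n+2) = (-n(n-1) - 3 n - 10) / ((n+1)(n+2)) * a_n; check: a_0 = 1, a_1 = 2, a_2 = -5, a_3 = -13/3, a_4 = 15/2, a_5 = 65/12


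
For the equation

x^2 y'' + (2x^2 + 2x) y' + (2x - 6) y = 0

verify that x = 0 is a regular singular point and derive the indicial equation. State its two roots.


Divide by x^2 to reach normal form y'' + P_1(x) y' + P_2(x) y = 0 with P_1(x) = 2 + 2/x and P_2(x) = 2/x - 6/x^2.
x = 0 is a singular point because the y'-coefficient 2 + 2/x has a pole at x = 0 and the y-coefficient 2/x - 6/x^2 has a pole at x = 0.
It is a regular singular point because x P_1(x) = p(x) = 2x + 2 and x^2 P_2(x) = q(x) = 2x - 6 are polynomials, hence analytic at x = 0.
p(0) = 2,  q(0) = -6.
Indicial equation: r(r-1) + p(0) r + q(0) = 0, i.e. r^2 + (p(0) - 1) r + q(0) = 0, i.e. r^2 + 1 r - 6 = 0.
Discriminant: (1)^2 - 4(-6) = 25, so r = (-1 ± 5)/2.
Solving: r_1 = 2, r_2 = -3.

indicial: r^2 + 1 r - 6 = 0; roots r_1 = 2, r_2 = -3


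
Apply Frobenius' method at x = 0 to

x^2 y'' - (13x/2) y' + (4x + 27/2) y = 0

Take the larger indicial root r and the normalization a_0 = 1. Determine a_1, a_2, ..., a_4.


Write in Frobenius form y'' + (p(x)/x) y' + (q(x)/x^2) y = 0:
  p(x) = -13/2,  q(x) = 4x + 27/2.
Indicial equation: r(r-1) + (-13/2) r + (27/2) = 0 -> roots r_1 = 9/2, r_2 = 3.
Take r = r_1 = 9/2. Let y(x) = x^r sum_{n>=0} a_n x^n with a_0 = 1.
Substitute y = x^r sum a_n x^n and match x^{r+n}. The recurrence is
  D(n) a_n + 4 a_{n-1} = 0,  where D(n) = (r+n)(r+n-1) + (-13/2)(r+n) + (27/2).
  a_n = -4 / D(n) * a_{n-1}.
Since the indicial polynomial factors as (r - r_1)(r - r_2), D(n) = (r_1 + n - r_1)(r_1 + n - r_2) = n(n + 3/2).
Evaluating step by step (a_0 = 1):
  n = 1: D(1) = 1(1 + 3/2) = 5/2; numerator = -4(1) = -4; a_1 = (-4)/(5/2) = -8/5
  n = 2: D(2) = 2(2 + 3/2) = 7; numerator = -4(-8/5) = 32/5; a_2 = (32/5)/(7) = 32/35
  n = 3: D(3) = 3(3 + 3/2) = 27/2; numerator = -4(32/35) = -128/35; a_3 = (-128/35)/(27/2) = -256/945
  n = 4: D(4) = 4(4 + 3/2) = 22; numerator = -4(-256/945) = 1024/945; a_4 = (1024/945)/(22) = 512/10395

r = 9/2; a_0 = 1; a_1 = -8/5; a_2 = 32/35; a_3 = -256/945; a_4 = 512/10395


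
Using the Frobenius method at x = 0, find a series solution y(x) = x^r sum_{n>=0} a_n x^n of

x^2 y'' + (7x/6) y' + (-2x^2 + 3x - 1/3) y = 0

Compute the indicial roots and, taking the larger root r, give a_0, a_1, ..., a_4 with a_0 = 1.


Write in Frobenius form y'' + (p(x)/x) y' + (q(x)/x^2) y = 0:
  p(x) = 7/6,  q(x) = -2x^2 + 3x - 1/3.
Indicial equation: r(r-1) + (7/6) r + (-1/3) = 0 -> roots r_1 = 1/2, r_2 = -2/3.
Take r = r_1 = 1/2. Let y(x) = x^r sum_{n>=0} a_n x^n with a_0 = 1.
Substitute y = x^r sum a_n x^n and match x^{r+n}. The recurrence is
  D(n) a_n + 3 a_{n-1} - 2 a_{n-2} = 0,  where D(n) = (r+n)(r+n-1) + (7/6)(r+n) + (-1/3).
  a_n = [-3 a_{n-1} + 2 a_{n-2}] / D(n).
Since the indicial polynomial factors as (r - r_1)(r - r_2), D(n) = (r_1 + n - r_1)(r_1 + n - r_2) = n(n + 7/6).
Evaluating step by step (a_0 = 1):
  n = 1: D(1) = 1(1 + 7/6) = 13/6; numerator = -3(1) = -3; a_1 = (-3)/(13/6) = -18/13
  n = 2: D(2) = 2(2 + 7/6) = 19/3; numerator = -3(-18/13) + 2(1) = 80/13; a_2 = (80/13)/(19/3) = 240/247
  n = 3: D(3) = 3(3 + 7/6) = 25/2; numerator = -3(240/247) + 2(-18/13) = -108/19; a_3 = (-108/19)/(25/2) = -216/475
  n = 4: D(4) = 4(4 + 7/6) = 62/3; numerator = -3(-216/475) + 2(240/247) = 20424/6175; a_4 = (20424/6175)/(62/3) = 30636/191425

r = 1/2; a_0 = 1; a_1 = -18/13; a_2 = 240/247; a_3 = -216/475; a_4 = 30636/191425


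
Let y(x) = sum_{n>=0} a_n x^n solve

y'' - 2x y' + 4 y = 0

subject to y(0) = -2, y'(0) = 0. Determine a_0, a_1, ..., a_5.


Ansatz: y(x) = sum_{n>=0} a_n x^n, so y'(x) = sum_{n>=1} n a_n x^(n-1) and y''(x) = sum_{n>=2} n(n-1) a_n x^(n-2).
Substitute into P(x) y'' + Q(x) y' + R(x) y = 0 with P(x) = 1, Q(x) = -2x, R(x) = 4, and match powers of x.
Initial conditions: a_0 = -2, a_1 = 0.
Setting the coefficient of each power of x to zero and solving order by order (substituting the coefficients already found):
  x^0: 2 a_2 + 4 a_0 = 0  ->  2 a_2 = -4 a_0 = 8  ->  a_2 = 4
  x^1: 6 a_3 + 2 a_1 = 0  ->  6 a_3 = -2 a_1 = 0  ->  a_3 = 0
  x^2: 12 a_4 = 0  ->  a_4 = 0
  x^3: 20 a_5 - 2 a_3 = 0  ->  20 a_5 = 2 a_3 = 0  ->  a_5 = 0
Truncated series: y(x) = -2 + 4 x^2 + O(x^6).

a_0 = -2; a_1 = 0; a_2 = 4; a_3 = 0; a_4 = 0; a_5 = 0


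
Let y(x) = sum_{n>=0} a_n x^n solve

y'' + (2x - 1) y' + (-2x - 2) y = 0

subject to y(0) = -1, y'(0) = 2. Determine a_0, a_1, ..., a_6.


Ansatz: y(x) = sum_{n>=0} a_n x^n, so y'(x) = sum_{n>=1} n a_n x^(n-1) and y''(x) = sum_{n>=2} n(n-1) a_n x^(n-2).
Substitute into P(x) y'' + Q(x) y' + R(x) y = 0 with P(x) = 1, Q(x) = 2x - 1, R(x) = -2x - 2, and match powers of x.
Initial conditions: a_0 = -1, a_1 = 2.
Setting the coefficient of each power of x to zero and solving order by order (substituting the coefficients already found):
  x^0: 2 a_2 - a_1 - 2 a_0 = 0  ->  2 a_2 = a_1 + 2 a_0 = 0  ->  a_2 = 0
  x^1: 6 a_3 - 2 a_2 - 2 a_0 = 0  ->  6 a_3 = 2 a_2 + 2 a_0 = -2  ->  a_3 = -1/3
  x^2: 12 a_4 - 3 a_3 + 2 a_2 - 2 a_1 = 0  ->  12 a_4 = 3 a_3 - 2 a_2 + 2 a_1 = 3  ->  a_4 = 1/4
  x^3: 20 a_5 - 4 a_4 + 4 a_3 - 2 a_2 = 0  ->  20 a_5 = 4 a_4 - 4 a_3 + 2 a_2 = 7/3  ->  a_5 = 7/60
  x^4: 30 a_6 - 5 a_5 + 6 a_4 - 2 a_3 = 0  ->  30 a_6 = 5 a_5 - 6 a_4 + 2 a_3 = -19/12  ->  a_6 = -19/360
Truncated series: y(x) = -1 + 2 x - (1/3) x^3 + (1/4) x^4 + (7/60) x^5 - (19/360) x^6 + O(x^7).

a_0 = -1; a_1 = 2; a_2 = 0; a_3 = -1/3; a_4 = 1/4; a_5 = 7/60; a_6 = -19/360


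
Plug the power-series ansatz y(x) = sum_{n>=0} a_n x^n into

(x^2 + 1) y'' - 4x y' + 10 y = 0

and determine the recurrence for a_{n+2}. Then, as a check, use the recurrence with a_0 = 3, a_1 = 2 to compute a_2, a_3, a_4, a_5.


Substitute y = sum_n a_n x^n.
(1 + 1 x^2) y'' contributes (n+2)(n+1) a_{n+2} + n(n-1) a_n at x^n.
-4 x y'(x) contributes -4 n a_n at x^n.
10 y(x) contributes 10 a_n at x^n.
Matching x^n: (n+2)(n+1) a_{n+2} + (n(n-1) - 4 n + 10) a_n = 0.
Thus a_{n+2} = (-n(n-1) + 4 n - 10) / ((n+1)(n+2)) * a_n.

Check with a_0 = 3, a_1 = 2 (apply the recurrence for n = 0, 1, 2, 3): a_0 = 3, a_1 = 2, a_2 = -15, a_3 = -2, a_4 = 5, a_5 = 2/5.

a_(n+2) = (-n(n-1) + 4 n - 10) / ((n+1)(n+2)) * a_n; check: a_0 = 3, a_1 = 2, a_2 = -15, a_3 = -2, a_4 = 5, a_5 = 2/5


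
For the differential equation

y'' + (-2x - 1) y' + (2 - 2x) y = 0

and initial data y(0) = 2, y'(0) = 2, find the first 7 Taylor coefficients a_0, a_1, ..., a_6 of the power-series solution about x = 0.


Ansatz: y(x) = sum_{n>=0} a_n x^n, so y'(x) = sum_{n>=1} n a_n x^(n-1) and y''(x) = sum_{n>=2} n(n-1) a_n x^(n-2).
Substitute into P(x) y'' + Q(x) y' + R(x) y = 0 with P(x) = 1, Q(x) = -2x - 1, R(x) = 2 - 2x, and match powers of x.
Initial conditions: a_0 = 2, a_1 = 2.
Setting the coefficient of each power of x to zero and solving order by order (substituting the coefficients already found):
  x^0: 2 a_2 - a_1 + 2 a_0 = 0  ->  2 a_2 = a_1 - 2 a_0 = -2  ->  a_2 = -1
  x^1: 6 a_3 - 2 a_2 - 2 a_0 = 0  ->  6 a_3 = 2 a_2 + 2 a_0 = 2  ->  a_3 = 1/3
  x^2: 12 a_4 - 3 a_3 - 2 a_2 - 2 a_1 = 0  ->  12 a_4 = 3 a_3 + 2 a_2 + 2 a_1 = 3  ->  a_4 = 1/4
  x^3: 20 a_5 - 4 a_4 - 4 a_3 - 2 a_2 = 0  ->  20 a_5 = 4 a_4 + 4 a_3 + 2 a_2 = 1/3  ->  a_5 = 1/60
  x^4: 30 a_6 - 5 a_5 - 6 a_4 - 2 a_3 = 0  ->  30 a_6 = 5 a_5 + 6 a_4 + 2 a_3 = 9/4  ->  a_6 = 3/40
Truncated series: y(x) = 2 + 2 x - x^2 + (1/3) x^3 + (1/4) x^4 + (1/60) x^5 + (3/40) x^6 + O(x^7).

a_0 = 2; a_1 = 2; a_2 = -1; a_3 = 1/3; a_4 = 1/4; a_5 = 1/60; a_6 = 3/40


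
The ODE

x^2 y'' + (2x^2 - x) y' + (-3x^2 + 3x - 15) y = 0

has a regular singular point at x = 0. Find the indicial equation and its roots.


Divide by x^2 to reach normal form y'' + P_1(x) y' + P_2(x) y = 0 with P_1(x) = 2 - 1/x and P_2(x) = -3 + 3/x - 15/x^2.
x = 0 is a singular point because the y'-coefficient 2 - 1/x has a pole at x = 0 and the y-coefficient -3 + 3/x - 15/x^2 has a pole at x = 0.
It is a regular singular point because x P_1(x) = p(x) = 2x - 1 and x^2 P_2(x) = q(x) = -3x^2 + 3x - 15 are polynomials, hence analytic at x = 0.
p(0) = -1,  q(0) = -15.
Indicial equation: r(r-1) + p(0) r + q(0) = 0, i.e. r^2 + (p(0) - 1) r + q(0) = 0, i.e. r^2 - 2 r - 15 = 0.
Discriminant: (-2)^2 - 4(-15) = 64, so r = (2 ± 8)/2.
Solving: r_1 = 5, r_2 = -3.

indicial: r^2 - 2 r - 15 = 0; roots r_1 = 5, r_2 = -3


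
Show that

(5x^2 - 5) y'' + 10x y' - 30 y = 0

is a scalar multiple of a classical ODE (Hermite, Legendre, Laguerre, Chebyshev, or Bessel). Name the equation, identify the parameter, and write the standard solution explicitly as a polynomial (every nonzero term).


All three coefficients share the factor -5; dividing through by -5 gives  (1 - x^2) y'' - 2x y' + 6 y = 0.
This matches the Legendre equation (1 - x^2) y'' - 2x y' + n(n+1) y = 0 (note the -2x y' term) with n(n+1) = 6, so n = 2; the polynomial solution is P_2(x).
With y = sum_k a_k x^k, matching x^k gives (k+2)(k+1) a_{k+2} = [k(k+1) - n(n+1)] a_k = (k - 2)(k + 3) a_k. The right side vanishes at k = 2, so the series with the parity of 2 terminates at degree 2.
Standard normalization (P_n(1) = 1): leading coefficient (2n)!/(2^n (n!)^2) = 24/(4*4) = 3/2, so a_2 = 3/2. Work downward with a_k = (k+1)(k+2) a_{k+2} / ((k - 2)(k + 3)):
  a_0 = (1)(2)(3/2) / ((0 - 2)(0 + 3)) = 3/(-6) = -1/2
Hence P_2(x) = 3 x^2/2 - 1/2.

P_2(x); series = 3 x^2/2 - 1/2


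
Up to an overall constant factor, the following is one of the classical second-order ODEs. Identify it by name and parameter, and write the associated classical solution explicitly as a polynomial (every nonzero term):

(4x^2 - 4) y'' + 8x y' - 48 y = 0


All three coefficients share the factor -4; dividing through by -4 gives  (1 - x^2) y'' - 2x y' + 12 y = 0.
This matches the Legendre equation (1 - x^2) y'' - 2x y' + n(n+1) y = 0 (note the -2x y' term) with n(n+1) = 12, so n = 3; the polynomial solution is P_3(x).
With y = sum_k a_k x^k, matching x^k gives (k+2)(k+1) a_{k+2} = [k(k+1) - n(n+1)] a_k = (k - 3)(k + 4) a_k. The right side vanishes at k = 3, so the series with the parity of 3 terminates at degree 3.
Standard normalization (P_n(1) = 1): leading coefficient (2n)!/(2^n (n!)^2) = 720/(8*36) = 5/2, so a_3 = 5/2. Work downward with a_k = (k+1)(k+2) a_{k+2} / ((k - 3)(k + 4)):
  a_1 = (2)(3)(5/2) / ((1 - 3)(1 + 4)) = 15/(-10) = -3/2
Hence P_3(x) = 5 x^3/2 - 3 x/2.

P_3(x); series = 5 x^3/2 - 3 x/2


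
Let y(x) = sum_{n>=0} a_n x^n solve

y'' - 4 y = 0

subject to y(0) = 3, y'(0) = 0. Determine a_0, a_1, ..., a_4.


Ansatz: y(x) = sum_{n>=0} a_n x^n, so y'(x) = sum_{n>=1} n a_n x^(n-1) and y''(x) = sum_{n>=2} n(n-1) a_n x^(n-2).
Substitute into P(x) y'' + Q(x) y' + R(x) y = 0 with P(x) = 1, Q(x) = 0, R(x) = -4, and match powers of x.
Initial conditions: a_0 = 3, a_1 = 0.
Setting the coefficient of each power of x to zero and solving order by order (substituting the coefficients already found):
  x^0: 2 a_2 - 4 a_0 = 0  ->  2 a_2 = 4 a_0 = 12  ->  a_2 = 6
  x^1: 6 a_3 - 4 a_1 = 0  ->  6 a_3 = 4 a_1 = 0  ->  a_3 = 0
  x^2: 12 a_4 - 4 a_2 = 0  ->  12 a_4 = 4 a_2 = 24  ->  a_4 = 2
Truncated series: y(x) = 3 + 6 x^2 + 2 x^4 + O(x^5).

a_0 = 3; a_1 = 0; a_2 = 6; a_3 = 0; a_4 = 2


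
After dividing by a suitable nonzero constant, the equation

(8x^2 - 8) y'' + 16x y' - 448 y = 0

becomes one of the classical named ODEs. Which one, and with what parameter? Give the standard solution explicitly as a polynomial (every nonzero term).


All three coefficients share the factor -8; dividing through by -8 gives  (1 - x^2) y'' - 2x y' + 56 y = 0.
This matches the Legendre equation (1 - x^2) y'' - 2x y' + n(n+1) y = 0 (note the -2x y' term) with n(n+1) = 56, so n = 7; the polynomial solution is P_7(x).
With y = sum_k a_k x^k, matching x^k gives (k+2)(k+1) a_{k+2} = [k(k+1) - n(n+1)] a_k = (k - 7)(k + 8) a_k. The right side vanishes at k = 7, so the series with the parity of 7 terminates at degree 7.
Standard normalization (P_n(1) = 1): leading coefficient (2n)!/(2^n (n!)^2) = 87178291200/(128*25401600) = 429/16, so a_7 = 429/16. Work downward with a_k = (k+1)(k+2) a_{k+2} / ((k - 7)(k + 8)):
  a_5 = (6)(7)(429/16) / ((5 - 7)(5 + 8)) = (9009/8)/(-26) = -693/16
  a_3 = (4)(5)(-693/16) / ((3 - 7)(3 + 8)) = (-3465/4)/(-44) = 315/16
  a_1 = (2)(3)(315/16) / ((1 - 7)(1 + 8)) = (945/8)/(-54) = -35/16
Hence P_7(x) = 429 x^7/16 - 693 x^5/16 + 315 x^3/16 - 35 x/16.

P_7(x); series = 429 x^7/16 - 693 x^5/16 + 315 x^3/16 - 35 x/16


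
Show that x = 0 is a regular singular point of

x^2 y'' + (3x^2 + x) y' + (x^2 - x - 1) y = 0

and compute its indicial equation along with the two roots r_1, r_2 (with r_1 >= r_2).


Divide by x^2 to reach normal form y'' + P_1(x) y' + P_2(x) y = 0 with P_1(x) = 3 + 1/x and P_2(x) = 1 - 1/x - 1/x^2.
x = 0 is a singular point because the y'-coefficient 3 + 1/x has a pole at x = 0 and the y-coefficient 1 - 1/x - 1/x^2 has a pole at x = 0.
It is a regular singular point because x P_1(x) = p(x) = 3x + 1 and x^2 P_2(x) = q(x) = x^2 - x - 1 are polynomials, hence analytic at x = 0.
p(0) = 1,  q(0) = -1.
Indicial equation: r(r-1) + p(0) r + q(0) = 0, i.e. r^2 + (p(0) - 1) r + q(0) = 0, i.e. r^2 - 1 = 0.
Discriminant: (0)^2 - 4(-1) = 4, so r = (0 ± 2)/2.
Solving: r_1 = 1, r_2 = -1.

indicial: r^2 - 1 = 0; roots r_1 = 1, r_2 = -1


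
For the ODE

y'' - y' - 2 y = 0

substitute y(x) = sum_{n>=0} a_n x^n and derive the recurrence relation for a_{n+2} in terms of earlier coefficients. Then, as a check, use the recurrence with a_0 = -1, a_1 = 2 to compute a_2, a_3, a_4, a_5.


Substitute y = sum_n a_n x^n.
y''(x) has coefficient (n+2)(n+1) a_{n+2} at x^n;
-y'(x) has coefficient -(n+1) a_{n+1} at x^n;
-2 y(x) has coefficient -2 a_n at x^n.
Matching x^n: (n+2)(n+1) a_{n+2} - (n+1) a_{n+1} - 2 a_n = 0.
Thus a_{n+2} = [(n+1) a_{n+1} + 2 a_n] / ((n+1)(n+2)).

Check with a_0 = -1, a_1 = 2 (apply the recurrence for n = 0, 1, 2, 3): a_0 = -1, a_1 = 2, a_2 = 0, a_3 = 2/3, a_4 = 1/6, a_5 = 1/10.

a_(n+2) = [(n+1) a_(n+1) + 2 a_n] / ((n+1)(n+2)); check: a_0 = -1, a_1 = 2, a_2 = 0, a_3 = 2/3, a_4 = 1/6, a_5 = 1/10


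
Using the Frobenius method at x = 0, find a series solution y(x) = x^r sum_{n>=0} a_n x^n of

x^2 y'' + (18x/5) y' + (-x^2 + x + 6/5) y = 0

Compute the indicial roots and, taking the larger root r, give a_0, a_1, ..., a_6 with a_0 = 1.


Write in Frobenius form y'' + (p(x)/x) y' + (q(x)/x^2) y = 0:
  p(x) = 18/5,  q(x) = -x^2 + x + 6/5.
Indicial equation: r(r-1) + (18/5) r + (6/5) = 0 -> roots r_1 = -3/5, r_2 = -2.
Take r = r_1 = -3/5. Let y(x) = x^r sum_{n>=0} a_n x^n with a_0 = 1.
Substitute y = x^r sum a_n x^n and match x^{r+n}. The recurrence is
  D(n) a_n + 1 a_{n-1} - 1 a_{n-2} = 0,  where D(n) = (r+n)(r+n-1) + (18/5)(r+n) + (6/5).
  a_n = [-1 a_{n-1} + 1 a_{n-2}] / D(n).
Since the indicial polynomial factors as (r - r_1)(r - r_2), D(n) = (r_1 + n - r_1)(r_1 + n - r_2) = n(n + 7/5).
Evaluating step by step (a_0 = 1):
  n = 1: D(1) = 1(1 + 7/5) = 12/5; numerator = -1(1) = -1; a_1 = (-1)/(12/5) = -5/12
  n = 2: D(2) = 2(2 + 7/5) = 34/5; numerator = -1(-5/12) + 1(1) = 17/12; a_2 = (17/12)/(34/5) = 5/24
  n = 3: D(3) = 3(3 + 7/5) = 66/5; numerator = -1(5/24) + 1(-5/12) = -5/8; a_3 = (-5/8)/(66/5) = -25/528
  n = 4: D(4) = 4(4 + 7/5) = 108/5; numerator = -1(-25/528) + 1(5/24) = 45/176; a_4 = (45/176)/(108/5) = 25/2112
  n = 5: D(5) = 5(5 + 7/5) = 32; numerator = -1(25/2112) + 1(-25/528) = -125/2112; a_5 = (-125/2112)/(32) = -125/67584
  n = 6: D(6) = 6(6 + 7/5) = 222/5; numerator = -1(-125/67584) + 1(25/2112) = 925/67584; a_6 = (925/67584)/(222/5) = 125/405504

r = -3/5; a_0 = 1; a_1 = -5/12; a_2 = 5/24; a_3 = -25/528; a_4 = 25/2112; a_5 = -125/67584; a_6 = 125/405504


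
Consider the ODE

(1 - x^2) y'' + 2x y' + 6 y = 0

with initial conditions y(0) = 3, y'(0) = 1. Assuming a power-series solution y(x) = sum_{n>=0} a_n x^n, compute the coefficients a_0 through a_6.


Ansatz: y(x) = sum_{n>=0} a_n x^n, so y'(x) = sum_{n>=1} n a_n x^(n-1) and y''(x) = sum_{n>=2} n(n-1) a_n x^(n-2).
Substitute into P(x) y'' + Q(x) y' + R(x) y = 0 with P(x) = 1 - x^2, Q(x) = 2x, R(x) = 6, and match powers of x.
Initial conditions: a_0 = 3, a_1 = 1.
Setting the coefficient of each power of x to zero and solving order by order (substituting the coefficients already found):
  x^0: 2 a_2 + 6 a_0 = 0  ->  2 a_2 = -6 a_0 = -18  ->  a_2 = -9
  x^1: 6 a_3 + 8 a_1 = 0  ->  6 a_3 = -8 a_1 = -8  ->  a_3 = -4/3
  x^2: 12 a_4 + 8 a_2 = 0  ->  12 a_4 = -8 a_2 = 72  ->  a_4 = 6
  x^3: 20 a_5 + 6 a_3 = 0  ->  20 a_5 = -6 a_3 = 8  ->  a_5 = 2/5
  x^4: 30 a_6 + 2 a_4 = 0  ->  30 a_6 = -2 a_4 = -12  ->  a_6 = -2/5
Truncated series: y(x) = 3 + x - 9 x^2 - (4/3) x^3 + 6 x^4 + (2/5) x^5 - (2/5) x^6 + O(x^7).

a_0 = 3; a_1 = 1; a_2 = -9; a_3 = -4/3; a_4 = 6; a_5 = 2/5; a_6 = -2/5


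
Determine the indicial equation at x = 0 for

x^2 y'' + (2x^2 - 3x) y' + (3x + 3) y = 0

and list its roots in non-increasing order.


Divide by x^2 to reach normal form y'' + P_1(x) y' + P_2(x) y = 0 with P_1(x) = 2 - 3/x and P_2(x) = 3/x + 3/x^2.
x = 0 is a singular point because the y'-coefficient 2 - 3/x has a pole at x = 0 and the y-coefficient 3/x + 3/x^2 has a pole at x = 0.
It is a regular singular point because x P_1(x) = p(x) = 2x - 3 and x^2 P_2(x) = q(x) = 3x + 3 are polynomials, hence analytic at x = 0.
p(0) = -3,  q(0) = 3.
Indicial equation: r(r-1) + p(0) r + q(0) = 0, i.e. r^2 + (p(0) - 1) r + q(0) = 0, i.e. r^2 - 4 r + 3 = 0.
Discriminant: (-4)^2 - 4(3) = 4, so r = (4 ± 2)/2.
Solving: r_1 = 3, r_2 = 1.

indicial: r^2 - 4 r + 3 = 0; roots r_1 = 3, r_2 = 1


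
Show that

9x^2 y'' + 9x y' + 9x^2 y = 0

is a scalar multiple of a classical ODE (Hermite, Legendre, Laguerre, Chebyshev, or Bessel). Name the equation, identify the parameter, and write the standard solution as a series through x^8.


All three coefficients share the factor 9; dividing through by 9 gives  x^2 y'' + x y' + x^2 y = 0.
This matches the Bessel equation x^2 y'' + x y' + (x^2 - nu^2) y = 0 with nu^2 = 0, so nu = 0; the solution bounded at x = 0 is J_0(x).
Frobenius at x = 0: indicial roots ±nu; for r = nu the recurrence k(k + 2nu) c_k = -c_{k-2} gives the standard series J_nu(x) = sum_{k>=0} (-1)^k / (k! (k+nu)!) (x/2)^(2k+nu). Evaluate the first 5 terms:
  k = 0: (-1)^0 / (0! * 0! * 2^0) x^0 = 1/(1*1*1) x^0 = (1) x^0
  k = 1: (-1)^1 / (1! * 1! * 2^2) x^2 = -1/(1*1*4) x^2 = (-1/4) x^2
  k = 2: (-1)^2 / (2! * 2! * 2^4) x^4 = 1/(2*2*16) x^4 = (1/64) x^4
  k = 3: (-1)^3 / (3! * 3! * 2^6) x^6 = -1/(6*6*64) x^6 = (-1/2304) x^6
  k = 4: (-1)^4 / (4! * 4! * 2^8) x^8 = 1/(24*24*256) x^8 = (1/147456) x^8
Hence J_0(x) = x^8/147456 - x^6/2304 + x^4/64 - x^2/4 + 1 + ....

J_0(x); series = x^8/147456 - x^6/2304 + x^4/64 - x^2/4 + 1


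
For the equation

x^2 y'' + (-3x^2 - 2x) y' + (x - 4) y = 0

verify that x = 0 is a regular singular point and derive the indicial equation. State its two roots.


Divide by x^2 to reach normal form y'' + P_1(x) y' + P_2(x) y = 0 with P_1(x) = -3 - 2/x and P_2(x) = 1/x - 4/x^2.
x = 0 is a singular point because the y'-coefficient -3 - 2/x has a pole at x = 0 and the y-coefficient 1/x - 4/x^2 has a pole at x = 0.
It is a regular singular point because x P_1(x) = p(x) = -3x - 2 and x^2 P_2(x) = q(x) = x - 4 are polynomials, hence analytic at x = 0.
p(0) = -2,  q(0) = -4.
Indicial equation: r(r-1) + p(0) r + q(0) = 0, i.e. r^2 + (p(0) - 1) r + q(0) = 0, i.e. r^2 - 3 r - 4 = 0.
Discriminant: (-3)^2 - 4(-4) = 25, so r = (3 ± 5)/2.
Solving: r_1 = 4, r_2 = -1.

indicial: r^2 - 3 r - 4 = 0; roots r_1 = 4, r_2 = -1


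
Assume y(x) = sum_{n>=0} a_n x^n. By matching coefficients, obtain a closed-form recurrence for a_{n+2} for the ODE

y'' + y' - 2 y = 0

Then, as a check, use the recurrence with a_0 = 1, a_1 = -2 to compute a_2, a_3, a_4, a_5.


Substitute y = sum_n a_n x^n.
y''(x) has coefficient (n+2)(n+1) a_{n+2} at x^n;
y'(x) has coefficient (n+1) a_{n+1} at x^n;
-2 y(x) has coefficient -2 a_n at x^n.
Matching x^n: (n+2)(n+1) a_{n+2} + (n+1) a_{n+1} - 2 a_n = 0.
Thus a_{n+2} = [-(n+1) a_{n+1} + 2 a_n] / ((n+1)(n+2)).

Check with a_0 = 1, a_1 = -2 (apply the recurrence for n = 0, 1, 2, 3): a_0 = 1, a_1 = -2, a_2 = 2, a_3 = -4/3, a_4 = 2/3, a_5 = -4/15.

a_(n+2) = [-(n+1) a_(n+1) + 2 a_n] / ((n+1)(n+2)); check: a_0 = 1, a_1 = -2, a_2 = 2, a_3 = -4/3, a_4 = 2/3, a_5 = -4/15


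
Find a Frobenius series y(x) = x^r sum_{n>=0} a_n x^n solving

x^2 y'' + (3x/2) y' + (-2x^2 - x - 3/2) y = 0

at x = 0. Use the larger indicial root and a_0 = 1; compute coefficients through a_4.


Write in Frobenius form y'' + (p(x)/x) y' + (q(x)/x^2) y = 0:
  p(x) = 3/2,  q(x) = -2x^2 - x - 3/2.
Indicial equation: r(r-1) + (3/2) r + (-3/2) = 0 -> roots r_1 = 1, r_2 = -3/2.
Take r = r_1 = 1. Let y(x) = x^r sum_{n>=0} a_n x^n with a_0 = 1.
Substitute y = x^r sum a_n x^n and match x^{r+n}. The recurrence is
  D(n) a_n - 1 a_{n-1} - 2 a_{n-2} = 0,  where D(n) = (r+n)(r+n-1) + (3/2)(r+n) + (-3/2).
  a_n = [1 a_{n-1} + 2 a_{n-2}] / D(n).
Since the indicial polynomial factors as (r - r_1)(r - r_2), D(n) = (r_1 + n - r_1)(r_1 + n - r_2) = n(n + 5/2).
Evaluating step by step (a_0 = 1):
  n = 1: D(1) = 1(1 + 5/2) = 7/2; numerator = 1(1) = 1; a_1 = (1)/(7/2) = 2/7
  n = 2: D(2) = 2(2 + 5/2) = 9; numerator = 1(2/7) + 2(1) = 16/7; a_2 = (16/7)/(9) = 16/63
  n = 3: D(3) = 3(3 + 5/2) = 33/2; numerator = 1(16/63) + 2(2/7) = 52/63; a_3 = (52/63)/(33/2) = 104/2079
  n = 4: D(4) = 4(4 + 5/2) = 26; numerator = 1(104/2079) + 2(16/63) = 1160/2079; a_4 = (1160/2079)/(26) = 580/27027

r = 1; a_0 = 1; a_1 = 2/7; a_2 = 16/63; a_3 = 104/2079; a_4 = 580/27027


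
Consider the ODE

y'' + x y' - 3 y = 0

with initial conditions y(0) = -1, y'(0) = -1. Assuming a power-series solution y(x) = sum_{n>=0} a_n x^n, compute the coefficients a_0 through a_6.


Ansatz: y(x) = sum_{n>=0} a_n x^n, so y'(x) = sum_{n>=1} n a_n x^(n-1) and y''(x) = sum_{n>=2} n(n-1) a_n x^(n-2).
Substitute into P(x) y'' + Q(x) y' + R(x) y = 0 with P(x) = 1, Q(x) = x, R(x) = -3, and match powers of x.
Initial conditions: a_0 = -1, a_1 = -1.
Setting the coefficient of each power of x to zero and solving order by order (substituting the coefficients already found):
  x^0: 2 a_2 - 3 a_0 = 0  ->  2 a_2 = 3 a_0 = -3  ->  a_2 = -3/2
  x^1: 6 a_3 - 2 a_1 = 0  ->  6 a_3 = 2 a_1 = -2  ->  a_3 = -1/3
  x^2: 12 a_4 - a_2 = 0  ->  12 a_4 = a_2 = -3/2  ->  a_4 = -1/8
  x^3: 20 a_5 = 0  ->  a_5 = 0
  x^4: 30 a_6 + a_4 = 0  ->  30 a_6 = -a_4 = 1/8  ->  a_6 = 1/240
Truncated series: y(x) = -1 - x - (3/2) x^2 - (1/3) x^3 - (1/8) x^4 + (1/240) x^6 + O(x^7).

a_0 = -1; a_1 = -1; a_2 = -3/2; a_3 = -1/3; a_4 = -1/8; a_5 = 0; a_6 = 1/240


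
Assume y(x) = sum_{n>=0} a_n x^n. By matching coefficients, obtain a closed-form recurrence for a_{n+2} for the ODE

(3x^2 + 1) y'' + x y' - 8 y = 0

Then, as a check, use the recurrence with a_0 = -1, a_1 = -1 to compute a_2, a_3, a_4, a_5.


Substitute y = sum_n a_n x^n.
(1 + 3 x^2) y'' contributes (n+2)(n+1) a_{n+2} + 3 n(n-1) a_n at x^n.
x y'(x) contributes n a_n at x^n.
-8 y(x) contributes -8 a_n at x^n.
Matching x^n: (n+2)(n+1) a_{n+2} + (3 n(n-1) + n - 8) a_n = 0.
Thus a_{n+2} = (-3 n(n-1) - n + 8) / ((n+1)(n+2)) * a_n.

Check with a_0 = -1, a_1 = -1 (apply the recurrence for n = 0, 1, 2, 3): a_0 = -1, a_1 = -1, a_2 = -4, a_3 = -7/6, a_4 = 0, a_5 = 91/120.

a_(n+2) = (-3 n(n-1) - n + 8) / ((n+1)(n+2)) * a_n; check: a_0 = -1, a_1 = -1, a_2 = -4, a_3 = -7/6, a_4 = 0, a_5 = 91/120


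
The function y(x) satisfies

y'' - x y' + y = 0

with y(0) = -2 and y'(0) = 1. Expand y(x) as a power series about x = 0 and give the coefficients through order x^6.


Ansatz: y(x) = sum_{n>=0} a_n x^n, so y'(x) = sum_{n>=1} n a_n x^(n-1) and y''(x) = sum_{n>=2} n(n-1) a_n x^(n-2).
Substitute into P(x) y'' + Q(x) y' + R(x) y = 0 with P(x) = 1, Q(x) = -x, R(x) = 1, and match powers of x.
Initial conditions: a_0 = -2, a_1 = 1.
Setting the coefficient of each power of x to zero and solving order by order (substituting the coefficients already found):
  x^0: 2 a_2 + a_0 = 0  ->  2 a_2 = -a_0 = 2  ->  a_2 = 1
  x^1: 6 a_3 = 0  ->  a_3 = 0
  x^2: 12 a_4 - a_2 = 0  ->  12 a_4 = a_2 = 1  ->  a_4 = 1/12
  x^3: 20 a_5 - 2 a_3 = 0  ->  20 a_5 = 2 a_3 = 0  ->  a_5 = 0
  x^4: 30 a_6 - 3 a_4 = 0  ->  30 a_6 = 3 a_4 = 1/4  ->  a_6 = 1/120
Truncated series: y(x) = -2 + x + x^2 + (1/12) x^4 + (1/120) x^6 + O(x^7).

a_0 = -2; a_1 = 1; a_2 = 1; a_3 = 0; a_4 = 1/12; a_5 = 0; a_6 = 1/120


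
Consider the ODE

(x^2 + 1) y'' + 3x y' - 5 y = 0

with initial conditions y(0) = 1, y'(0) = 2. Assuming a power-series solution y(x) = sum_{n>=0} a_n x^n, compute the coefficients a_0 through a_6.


Ansatz: y(x) = sum_{n>=0} a_n x^n, so y'(x) = sum_{n>=1} n a_n x^(n-1) and y''(x) = sum_{n>=2} n(n-1) a_n x^(n-2).
Substitute into P(x) y'' + Q(x) y' + R(x) y = 0 with P(x) = x^2 + 1, Q(x) = 3x, R(x) = -5, and match powers of x.
Initial conditions: a_0 = 1, a_1 = 2.
Setting the coefficient of each power of x to zero and solving order by order (substituting the coefficients already found):
  x^0: 2 a_2 - 5 a_0 = 0  ->  2 a_2 = 5 a_0 = 5  ->  a_2 = 5/2
  x^1: 6 a_3 - 2 a_1 = 0  ->  6 a_3 = 2 a_1 = 4  ->  a_3 = 2/3
  x^2: 12 a_4 + 3 a_2 = 0  ->  12 a_4 = -3 a_2 = -15/2  ->  a_4 = -5/8
  x^3: 20 a_5 + 10 a_3 = 0  ->  20 a_5 = -10 a_3 = -20/3  ->  a_5 = -1/3
  x^4: 30 a_6 + 19 a_4 = 0  ->  30 a_6 = -19 a_4 = 95/8  ->  a_6 = 19/48
Truncated series: y(x) = 1 + 2 x + (5/2) x^2 + (2/3) x^3 - (5/8) x^4 - (1/3) x^5 + (19/48) x^6 + O(x^7).

a_0 = 1; a_1 = 2; a_2 = 5/2; a_3 = 2/3; a_4 = -5/8; a_5 = -1/3; a_6 = 19/48


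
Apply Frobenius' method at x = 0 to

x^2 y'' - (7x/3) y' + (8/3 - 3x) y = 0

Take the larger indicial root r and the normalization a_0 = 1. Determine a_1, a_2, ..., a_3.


Write in Frobenius form y'' + (p(x)/x) y' + (q(x)/x^2) y = 0:
  p(x) = -7/3,  q(x) = 8/3 - 3x.
Indicial equation: r(r-1) + (-7/3) r + (8/3) = 0 -> roots r_1 = 2, r_2 = 4/3.
Take r = r_1 = 2. Let y(x) = x^r sum_{n>=0} a_n x^n with a_0 = 1.
Substitute y = x^r sum a_n x^n and match x^{r+n}. The recurrence is
  D(n) a_n - 3 a_{n-1} = 0,  where D(n) = (r+n)(r+n-1) + (-7/3)(r+n) + (8/3).
  a_n = 3 / D(n) * a_{n-1}.
Since the indicial polynomial factors as (r - r_1)(r - r_2), D(n) = (r_1 + n - r_1)(r_1 + n - r_2) = n(n + 2/3).
Evaluating step by step (a_0 = 1):
  n = 1: D(1) = 1(1 + 2/3) = 5/3; numerator = 3(1) = 3; a_1 = (3)/(5/3) = 9/5
  n = 2: D(2) = 2(2 + 2/3) = 16/3; numerator = 3(9/5) = 27/5; a_2 = (27/5)/(16/3) = 81/80
  n = 3: D(3) = 3(3 + 2/3) = 11; numerator = 3(81/80) = 243/80; a_3 = (243/80)/(11) = 243/880

r = 2; a_0 = 1; a_1 = 9/5; a_2 = 81/80; a_3 = 243/880


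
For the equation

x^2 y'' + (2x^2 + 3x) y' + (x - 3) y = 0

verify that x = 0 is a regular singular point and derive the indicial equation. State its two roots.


Divide by x^2 to reach normal form y'' + P_1(x) y' + P_2(x) y = 0 with P_1(x) = 2 + 3/x and P_2(x) = 1/x - 3/x^2.
x = 0 is a singular point because the y'-coefficient 2 + 3/x has a pole at x = 0 and the y-coefficient 1/x - 3/x^2 has a pole at x = 0.
It is a regular singular point because x P_1(x) = p(x) = 2x + 3 and x^2 P_2(x) = q(x) = x - 3 are polynomials, hence analytic at x = 0.
p(0) = 3,  q(0) = -3.
Indicial equation: r(r-1) + p(0) r + q(0) = 0, i.e. r^2 + (p(0) - 1) r + q(0) = 0, i.e. r^2 + 2 r - 3 = 0.
Discriminant: (2)^2 - 4(-3) = 16, so r = (-2 ± 4)/2.
Solving: r_1 = 1, r_2 = -3.

indicial: r^2 + 2 r - 3 = 0; roots r_1 = 1, r_2 = -3


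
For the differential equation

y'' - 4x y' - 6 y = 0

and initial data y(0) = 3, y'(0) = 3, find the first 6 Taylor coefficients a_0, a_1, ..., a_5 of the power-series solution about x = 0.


Ansatz: y(x) = sum_{n>=0} a_n x^n, so y'(x) = sum_{n>=1} n a_n x^(n-1) and y''(x) = sum_{n>=2} n(n-1) a_n x^(n-2).
Substitute into P(x) y'' + Q(x) y' + R(x) y = 0 with P(x) = 1, Q(x) = -4x, R(x) = -6, and match powers of x.
Initial conditions: a_0 = 3, a_1 = 3.
Setting the coefficient of each power of x to zero and solving order by order (substituting the coefficients already found):
  x^0: 2 a_2 - 6 a_0 = 0  ->  2 a_2 = 6 a_0 = 18  ->  a_2 = 9
  x^1: 6 a_3 - 10 a_1 = 0  ->  6 a_3 = 10 a_1 = 30  ->  a_3 = 5
  x^2: 12 a_4 - 14 a_2 = 0  ->  12 a_4 = 14 a_2 = 126  ->  a_4 = 21/2
  x^3: 20 a_5 - 18 a_3 = 0  ->  20 a_5 = 18 a_3 = 90  ->  a_5 = 9/2
Truncated series: y(x) = 3 + 3 x + 9 x^2 + 5 x^3 + (21/2) x^4 + (9/2) x^5 + O(x^6).

a_0 = 3; a_1 = 3; a_2 = 9; a_3 = 5; a_4 = 21/2; a_5 = 9/2


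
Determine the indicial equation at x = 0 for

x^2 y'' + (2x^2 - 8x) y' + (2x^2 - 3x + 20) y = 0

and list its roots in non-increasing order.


Divide by x^2 to reach normal form y'' + P_1(x) y' + P_2(x) y = 0 with P_1(x) = 2 - 8/x and P_2(x) = 2 - 3/x + 20/x^2.
x = 0 is a singular point because the y'-coefficient 2 - 8/x has a pole at x = 0 and the y-coefficient 2 - 3/x + 20/x^2 has a pole at x = 0.
It is a regular singular point because x P_1(x) = p(x) = 2x - 8 and x^2 P_2(x) = q(x) = 2x^2 - 3x + 20 are polynomials, hence analytic at x = 0.
p(0) = -8,  q(0) = 20.
Indicial equation: r(r-1) + p(0) r + q(0) = 0, i.e. r^2 + (p(0) - 1) r + q(0) = 0, i.e. r^2 - 9 r + 20 = 0.
Discriminant: (-9)^2 - 4(20) = 1, so r = (9 ± 1)/2.
Solving: r_1 = 5, r_2 = 4.

indicial: r^2 - 9 r + 20 = 0; roots r_1 = 5, r_2 = 4


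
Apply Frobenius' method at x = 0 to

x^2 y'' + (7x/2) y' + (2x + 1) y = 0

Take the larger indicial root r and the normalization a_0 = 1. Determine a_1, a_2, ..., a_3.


Write in Frobenius form y'' + (p(x)/x) y' + (q(x)/x^2) y = 0:
  p(x) = 7/2,  q(x) = 2x + 1.
Indicial equation: r(r-1) + (7/2) r + (1) = 0 -> roots r_1 = -1/2, r_2 = -2.
Take r = r_1 = -1/2. Let y(x) = x^r sum_{n>=0} a_n x^n with a_0 = 1.
Substitute y = x^r sum a_n x^n and match x^{r+n}. The recurrence is
  D(n) a_n + 2 a_{n-1} = 0,  where D(n) = (r+n)(r+n-1) + (7/2)(r+n) + (1).
  a_n = -2 / D(n) * a_{n-1}.
Since the indicial polynomial factors as (r - r_1)(r - r_2), D(n) = (r_1 + n - r_1)(r_1 + n - r_2) = n(n + 3/2).
Evaluating step by step (a_0 = 1):
  n = 1: D(1) = 1(1 + 3/2) = 5/2; numerator = -2(1) = -2; a_1 = (-2)/(5/2) = -4/5
  n = 2: D(2) = 2(2 + 3/2) = 7; numerator = -2(-4/5) = 8/5; a_2 = (8/5)/(7) = 8/35
  n = 3: D(3) = 3(3 + 3/2) = 27/2; numerator = -2(8/35) = -16/35; a_3 = (-16/35)/(27/2) = -32/945

r = -1/2; a_0 = 1; a_1 = -4/5; a_2 = 8/35; a_3 = -32/945
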